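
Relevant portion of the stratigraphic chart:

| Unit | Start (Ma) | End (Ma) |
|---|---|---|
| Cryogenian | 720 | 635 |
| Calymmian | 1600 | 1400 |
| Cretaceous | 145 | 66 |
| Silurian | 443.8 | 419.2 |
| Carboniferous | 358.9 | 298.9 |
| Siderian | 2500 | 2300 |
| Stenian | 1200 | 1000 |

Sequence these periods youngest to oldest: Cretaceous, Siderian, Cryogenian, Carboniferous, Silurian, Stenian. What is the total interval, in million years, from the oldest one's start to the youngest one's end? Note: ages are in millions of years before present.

Cretaceous, Carboniferous, Silurian, Cryogenian, Stenian, Siderian; total span 2434 Myr

Start ages (Ma): Siderian 2500, Stenian 1200, Cryogenian 720, Silurian 443.8, Carboniferous 358.9, Cretaceous 145.
Ordered youngest to oldest: Cretaceous, Carboniferous, Silurian, Cryogenian, Stenian, Siderian.
Span = 2500 − 66 = 2434 Myr.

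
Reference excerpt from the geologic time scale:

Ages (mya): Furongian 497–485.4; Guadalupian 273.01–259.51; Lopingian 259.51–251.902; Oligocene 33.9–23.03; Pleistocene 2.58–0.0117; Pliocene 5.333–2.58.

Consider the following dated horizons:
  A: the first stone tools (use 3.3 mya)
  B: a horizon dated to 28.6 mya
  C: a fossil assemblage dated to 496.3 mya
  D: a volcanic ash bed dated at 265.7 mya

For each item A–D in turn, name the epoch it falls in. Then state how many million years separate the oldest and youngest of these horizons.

A — Pliocene; B — Oligocene; C — Furongian; D — Guadalupian; span 493 million years

Match each age against the start–end ranges in the excerpt: A = 3.3 Ma → Pliocene (5.333–2.58); B = 28.6 Ma → Oligocene (33.9–23.03); C = 496.3 Ma → Furongian (497–485.4); D = 265.7 Ma → Guadalupian (273.01–259.51).
The largest age is 496.3 Ma and the smallest is 3.3 Ma; their difference is 493 Myr.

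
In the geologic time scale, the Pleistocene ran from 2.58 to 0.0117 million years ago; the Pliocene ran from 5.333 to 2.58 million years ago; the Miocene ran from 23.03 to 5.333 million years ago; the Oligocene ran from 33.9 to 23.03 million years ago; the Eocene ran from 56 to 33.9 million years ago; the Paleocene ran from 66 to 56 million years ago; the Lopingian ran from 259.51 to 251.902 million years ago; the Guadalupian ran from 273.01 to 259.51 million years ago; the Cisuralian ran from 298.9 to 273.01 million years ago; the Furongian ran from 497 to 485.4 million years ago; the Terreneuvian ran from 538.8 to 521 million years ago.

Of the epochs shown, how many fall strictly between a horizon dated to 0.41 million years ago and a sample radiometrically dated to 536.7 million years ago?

9

The older date is 536.7 Ma and the younger is 0.41 Ma.
Epochs with start < 536.7 and end > 0.41 Ma: Furongian (497–485.4), Cisuralian (298.9–273.01), Guadalupian (273.01–259.51), Lopingian (259.51–251.902), Paleocene (66–56), Eocene (56–33.9), Oligocene (33.9–23.03), Miocene (23.03–5.333), Pliocene (5.333–2.58).
That is 9 complete epochs.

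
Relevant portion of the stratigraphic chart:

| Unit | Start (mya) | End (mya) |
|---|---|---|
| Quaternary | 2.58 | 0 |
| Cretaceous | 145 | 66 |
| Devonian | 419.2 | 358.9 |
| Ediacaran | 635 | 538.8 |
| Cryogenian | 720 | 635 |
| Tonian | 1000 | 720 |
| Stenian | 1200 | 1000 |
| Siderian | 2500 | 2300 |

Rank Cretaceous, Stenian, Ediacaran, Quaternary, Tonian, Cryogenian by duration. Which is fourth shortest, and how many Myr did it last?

Ediacaran, 96.2 million years

Durations: Cretaceous 79; Stenian 200; Ediacaran 96.2; Quaternary 2.58; Tonian 280; Cryogenian 85 Myr.
Sorted shortest-first: Quaternary (2.58), Cretaceous (79), Cryogenian (85), Ediacaran (96.2), Stenian (200), Tonian (280).
The fourth shortest is Ediacaran at 96.2 Myr.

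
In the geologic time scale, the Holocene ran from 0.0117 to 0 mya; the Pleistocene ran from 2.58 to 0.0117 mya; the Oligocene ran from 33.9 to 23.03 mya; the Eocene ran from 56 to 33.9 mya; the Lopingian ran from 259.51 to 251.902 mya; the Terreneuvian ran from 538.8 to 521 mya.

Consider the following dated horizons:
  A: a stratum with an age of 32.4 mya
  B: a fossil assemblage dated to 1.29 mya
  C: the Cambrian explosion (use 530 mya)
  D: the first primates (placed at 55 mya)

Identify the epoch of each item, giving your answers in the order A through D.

A — Oligocene; B — Pleistocene; C — Terreneuvian; D — Eocene

Match each age against the start–end ranges in the excerpt: A = 32.4 Ma → Oligocene (33.9–23.03); B = 1.29 Ma → Pleistocene (2.58–0.0117); C = 530 Ma → Terreneuvian (538.8–521); D = 55 Ma → Eocene (56–33.9).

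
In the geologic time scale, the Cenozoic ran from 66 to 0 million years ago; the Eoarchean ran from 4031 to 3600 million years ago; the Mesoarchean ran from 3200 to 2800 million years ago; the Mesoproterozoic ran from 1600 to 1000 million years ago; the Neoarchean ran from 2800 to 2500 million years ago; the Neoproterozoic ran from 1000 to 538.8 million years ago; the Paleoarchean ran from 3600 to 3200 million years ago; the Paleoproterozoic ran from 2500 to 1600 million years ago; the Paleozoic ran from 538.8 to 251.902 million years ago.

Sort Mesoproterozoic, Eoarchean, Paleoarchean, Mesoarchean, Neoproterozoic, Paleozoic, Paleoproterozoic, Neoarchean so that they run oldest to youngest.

Eoarchean, then Paleoarchean, then Mesoarchean, then Neoarchean, then Paleoproterozoic, then Mesoproterozoic, then Neoproterozoic, then Paleozoic

Sorting by start age (descending Ma, since larger Ma = older): Eoarchean began 4031, Paleoarchean began 3600, Mesoarchean began 3200, Neoarchean began 2800, Paleoproterozoic began 2500, Mesoproterozoic began 1600, Neoproterozoic began 1000, Paleozoic began 538.8.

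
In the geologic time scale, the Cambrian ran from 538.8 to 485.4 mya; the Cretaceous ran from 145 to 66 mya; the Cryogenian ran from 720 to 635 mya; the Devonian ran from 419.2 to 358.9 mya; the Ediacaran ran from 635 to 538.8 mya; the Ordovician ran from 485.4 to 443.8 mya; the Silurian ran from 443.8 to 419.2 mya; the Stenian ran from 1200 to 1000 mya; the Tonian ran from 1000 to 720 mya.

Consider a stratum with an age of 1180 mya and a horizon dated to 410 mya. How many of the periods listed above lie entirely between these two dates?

1180 Ma sits inside the Stenian (1200–1000) and 410 Ma inside the Devonian (419.2–358.9); neither of those is wholly between the two dates.
The listed periods lying completely between them are Tonian, Cryogenian, Ediacaran, Cambrian, Ordovician, Silurian — 6 in all.

6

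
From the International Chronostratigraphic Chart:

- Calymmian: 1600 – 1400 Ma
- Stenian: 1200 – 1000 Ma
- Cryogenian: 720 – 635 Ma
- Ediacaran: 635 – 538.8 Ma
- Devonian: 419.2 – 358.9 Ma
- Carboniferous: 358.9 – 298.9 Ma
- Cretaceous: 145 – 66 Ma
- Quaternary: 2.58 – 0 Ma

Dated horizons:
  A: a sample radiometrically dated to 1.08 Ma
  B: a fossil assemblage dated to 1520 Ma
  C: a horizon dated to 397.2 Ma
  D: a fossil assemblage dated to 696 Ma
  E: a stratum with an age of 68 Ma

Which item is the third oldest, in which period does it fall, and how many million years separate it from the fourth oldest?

Larger Ma means older, so oldest first: B 1520 > D 696 > C 397.2 > E 68 > A 1.08.
Counting 3 along gives C (397.2 Ma); the excerpt puts that inside the Devonian, 419.2–358.9 Ma.
Next in line is E (68 Ma), and 397.2 − 68 = 329.2 Myr.

C, in the Devonian; 329.2 million years to E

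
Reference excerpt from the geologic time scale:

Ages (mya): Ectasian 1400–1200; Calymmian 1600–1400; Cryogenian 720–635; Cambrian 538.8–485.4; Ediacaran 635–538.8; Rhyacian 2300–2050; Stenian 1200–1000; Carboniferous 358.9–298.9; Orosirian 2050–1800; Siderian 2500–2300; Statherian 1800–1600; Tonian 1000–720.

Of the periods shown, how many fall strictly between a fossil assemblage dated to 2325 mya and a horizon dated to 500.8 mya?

9

The older date is 2325 Ma and the younger is 500.8 Ma.
Periods with start < 2325 and end > 500.8 Ma: Rhyacian (2300–2050), Orosirian (2050–1800), Statherian (1800–1600), Calymmian (1600–1400), Ectasian (1400–1200), Stenian (1200–1000), Tonian (1000–720), Cryogenian (720–635), Ediacaran (635–538.8).
That is 9 complete periods.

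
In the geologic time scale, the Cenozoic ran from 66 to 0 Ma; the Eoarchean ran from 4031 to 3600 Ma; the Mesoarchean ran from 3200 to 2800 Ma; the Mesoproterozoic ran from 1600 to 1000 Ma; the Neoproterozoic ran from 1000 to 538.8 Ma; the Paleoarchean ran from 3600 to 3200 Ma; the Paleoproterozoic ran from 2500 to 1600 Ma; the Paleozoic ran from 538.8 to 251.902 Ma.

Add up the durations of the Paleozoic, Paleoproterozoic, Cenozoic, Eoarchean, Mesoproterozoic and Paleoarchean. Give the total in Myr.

2683.898 million years

Duration is start − end for each: (538.8 − 251.902) + (2500 − 1600) + (66 − 0) + (4031 − 3600) + (1600 − 1000) + (3600 − 3200).
That is 286.898 + 900 + 66 + 431 + 600 + 400, which totals 2683.898 million years.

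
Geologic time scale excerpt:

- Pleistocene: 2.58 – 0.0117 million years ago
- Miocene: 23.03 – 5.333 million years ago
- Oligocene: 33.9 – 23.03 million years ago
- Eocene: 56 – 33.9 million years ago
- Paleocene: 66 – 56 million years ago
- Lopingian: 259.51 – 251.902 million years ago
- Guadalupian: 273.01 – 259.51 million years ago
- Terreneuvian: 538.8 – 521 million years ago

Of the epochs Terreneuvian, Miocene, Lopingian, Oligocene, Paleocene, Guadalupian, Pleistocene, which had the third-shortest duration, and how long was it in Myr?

Paleocene, 10 million years

Durations: Terreneuvian 17.8; Miocene 17.697; Lopingian 7.608; Oligocene 10.87; Paleocene 10; Guadalupian 13.5; Pleistocene 2.5683 Myr.
Sorted shortest-first: Pleistocene (2.5683), Lopingian (7.608), Paleocene (10), Oligocene (10.87), Guadalupian (13.5), Miocene (17.697), Terreneuvian (17.8).
The third shortest is Paleocene at 10 Myr.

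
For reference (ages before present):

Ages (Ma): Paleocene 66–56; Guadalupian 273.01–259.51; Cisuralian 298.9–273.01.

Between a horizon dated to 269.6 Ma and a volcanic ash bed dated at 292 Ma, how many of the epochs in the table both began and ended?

0

Checking each listed span, none has both start < 292 Ma and end > 269.6 Ma — every epoch straddles one of the two dates or lies outside them — so the count is 0.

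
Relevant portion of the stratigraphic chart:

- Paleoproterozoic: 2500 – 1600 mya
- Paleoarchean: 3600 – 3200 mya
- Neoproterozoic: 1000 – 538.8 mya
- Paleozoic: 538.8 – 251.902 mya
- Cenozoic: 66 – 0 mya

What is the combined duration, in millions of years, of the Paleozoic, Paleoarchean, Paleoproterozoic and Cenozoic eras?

Each duration: Paleozoic = 286.898; Paleoarchean = 400; Paleoproterozoic = 900; Cenozoic = 66.
Sum: 286.898 + 400 + 900 + 66 = 1652.898 Myr.

1652.898 million years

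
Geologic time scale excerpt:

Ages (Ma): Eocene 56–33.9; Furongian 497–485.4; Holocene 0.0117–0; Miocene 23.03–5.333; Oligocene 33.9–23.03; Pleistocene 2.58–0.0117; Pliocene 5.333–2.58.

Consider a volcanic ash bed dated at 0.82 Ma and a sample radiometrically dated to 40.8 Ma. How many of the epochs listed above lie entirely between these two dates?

40.8 Ma sits inside the Eocene (56–33.9) and 0.82 Ma inside the Pleistocene (2.58–0.0117); neither of those is wholly between the two dates.
The listed epochs lying completely between them are Oligocene, Miocene, Pliocene — 3 in all.

3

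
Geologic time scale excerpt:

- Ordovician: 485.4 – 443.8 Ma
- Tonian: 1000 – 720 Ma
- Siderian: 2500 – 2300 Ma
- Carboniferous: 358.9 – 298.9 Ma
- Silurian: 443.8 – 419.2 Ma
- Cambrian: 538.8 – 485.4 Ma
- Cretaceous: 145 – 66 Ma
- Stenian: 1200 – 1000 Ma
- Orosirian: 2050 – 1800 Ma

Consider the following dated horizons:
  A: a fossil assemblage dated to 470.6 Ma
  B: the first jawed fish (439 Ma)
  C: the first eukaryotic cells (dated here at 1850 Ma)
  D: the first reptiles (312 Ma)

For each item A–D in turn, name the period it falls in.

A — Ordovician; B — Silurian; C — Orosirian; D — Carboniferous

A: 470.6 Ma lies in 485.4–443.8 Ma, so Ordovician.
B: 439 Ma lies in 443.8–419.2 Ma, so Silurian.
C: 1850 Ma lies in 2050–1800 Ma, so Orosirian.
D: 312 Ma lies in 358.9–298.9 Ma, so Carboniferous.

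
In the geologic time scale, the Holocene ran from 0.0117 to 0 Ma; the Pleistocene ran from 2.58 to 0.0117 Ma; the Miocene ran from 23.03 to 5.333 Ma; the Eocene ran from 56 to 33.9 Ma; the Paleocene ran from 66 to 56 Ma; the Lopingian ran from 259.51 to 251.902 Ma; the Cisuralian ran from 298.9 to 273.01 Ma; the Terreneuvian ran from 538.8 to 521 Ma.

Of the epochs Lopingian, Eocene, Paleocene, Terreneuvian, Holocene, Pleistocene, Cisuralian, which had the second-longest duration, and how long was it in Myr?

Eocene, 22.1 million years

Durations: Lopingian 7.608; Eocene 22.1; Paleocene 10; Terreneuvian 17.8; Holocene 0.0117; Pleistocene 2.5683; Cisuralian 25.89 Myr.
Sorted longest-first: Cisuralian (25.89), Eocene (22.1), Terreneuvian (17.8), Paleocene (10), Lopingian (7.608), Pleistocene (2.5683), Holocene (0.0117).
The second longest is Eocene at 22.1 Myr.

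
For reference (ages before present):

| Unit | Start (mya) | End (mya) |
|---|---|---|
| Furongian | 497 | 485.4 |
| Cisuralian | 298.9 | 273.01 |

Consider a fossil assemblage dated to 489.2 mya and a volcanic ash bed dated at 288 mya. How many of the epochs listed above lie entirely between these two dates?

The older date is 489.2 Ma and the younger is 288 Ma.
No epoch both begins after 489.2 Ma and ends before 288 Ma, so the count is 0.

0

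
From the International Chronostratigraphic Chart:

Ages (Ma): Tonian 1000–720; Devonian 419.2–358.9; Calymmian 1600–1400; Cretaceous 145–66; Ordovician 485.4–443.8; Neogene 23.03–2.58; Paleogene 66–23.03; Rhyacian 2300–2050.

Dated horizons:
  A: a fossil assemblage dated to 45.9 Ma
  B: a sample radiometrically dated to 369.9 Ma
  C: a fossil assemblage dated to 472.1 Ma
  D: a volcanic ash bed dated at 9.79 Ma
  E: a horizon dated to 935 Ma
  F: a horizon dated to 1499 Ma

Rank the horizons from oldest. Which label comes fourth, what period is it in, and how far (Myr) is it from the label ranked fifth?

B, in the Devonian; 324 million years to A

Larger Ma means older, so oldest first: F 1499 > E 935 > C 472.1 > B 369.9 > A 45.9 > D 9.79.
Counting 4 along gives B (369.9 Ma); the excerpt puts that inside the Devonian, 419.2–358.9 Ma.
Next in line is A (45.9 Ma), and 369.9 − 45.9 = 324 Myr.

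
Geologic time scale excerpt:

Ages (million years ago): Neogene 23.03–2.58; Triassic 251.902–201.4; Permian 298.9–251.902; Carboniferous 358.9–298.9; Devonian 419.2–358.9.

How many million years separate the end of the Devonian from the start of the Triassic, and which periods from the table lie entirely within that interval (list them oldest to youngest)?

The Devonian closes at 358.9 Ma and the Triassic opens at 251.902 Ma, so the interval is 358.9 − 251.902 = 106.998 Myr.
A period fits inside if it starts at or after 358.9 Ma and ends at or before 251.902 Ma; oldest first that gives Carboniferous, Permian.

106.998 million years; Carboniferous, Permian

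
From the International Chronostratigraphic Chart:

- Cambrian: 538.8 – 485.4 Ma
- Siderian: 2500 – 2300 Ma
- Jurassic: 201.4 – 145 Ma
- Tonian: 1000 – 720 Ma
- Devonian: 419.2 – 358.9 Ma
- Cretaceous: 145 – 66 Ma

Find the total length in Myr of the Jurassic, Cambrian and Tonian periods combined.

389.8 million years

Each duration: Jurassic = 56.4; Cambrian = 53.4; Tonian = 280.
Sum: 56.4 + 53.4 + 280 = 389.8 Myr.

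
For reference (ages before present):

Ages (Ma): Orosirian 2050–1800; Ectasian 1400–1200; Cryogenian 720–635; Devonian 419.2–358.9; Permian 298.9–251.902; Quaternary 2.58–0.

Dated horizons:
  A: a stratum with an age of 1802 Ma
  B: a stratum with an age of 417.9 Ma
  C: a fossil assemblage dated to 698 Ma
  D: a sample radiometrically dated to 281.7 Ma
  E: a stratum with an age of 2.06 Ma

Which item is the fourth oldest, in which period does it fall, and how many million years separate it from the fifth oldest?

D, in the Permian; 279.64 million years to E

Sorted oldest-first by Ma: A (1802), C (698), B (417.9), D (281.7), E (2.06).
The fourth oldest is D at 281.7 Ma, which lies in 298.9–251.902 Ma: the Permian.
The fifth oldest is E at 2.06 Ma; separation = |281.7 − 2.06| = 279.64 Myr.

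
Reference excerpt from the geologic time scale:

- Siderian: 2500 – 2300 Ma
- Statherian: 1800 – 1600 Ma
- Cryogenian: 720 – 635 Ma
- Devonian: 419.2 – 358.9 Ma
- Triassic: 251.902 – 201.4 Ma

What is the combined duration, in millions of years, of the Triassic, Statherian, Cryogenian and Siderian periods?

Duration is start − end for each: (251.902 − 201.4) + (1800 − 1600) + (720 − 635) + (2500 − 2300).
That is 50.502 + 200 + 85 + 200, which totals 535.502 million years.

535.502 million years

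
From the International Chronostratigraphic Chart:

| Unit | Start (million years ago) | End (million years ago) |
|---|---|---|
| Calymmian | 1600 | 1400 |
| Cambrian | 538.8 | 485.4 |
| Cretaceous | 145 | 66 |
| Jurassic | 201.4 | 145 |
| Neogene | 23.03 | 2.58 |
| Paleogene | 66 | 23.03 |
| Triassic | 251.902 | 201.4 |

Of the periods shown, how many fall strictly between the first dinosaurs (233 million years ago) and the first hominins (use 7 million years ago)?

3

The older date is 233 Ma and the younger is 7 Ma.
Periods with start < 233 and end > 7 Ma: Jurassic (201.4–145), Cretaceous (145–66), Paleogene (66–23.03).
That is 3 complete periods.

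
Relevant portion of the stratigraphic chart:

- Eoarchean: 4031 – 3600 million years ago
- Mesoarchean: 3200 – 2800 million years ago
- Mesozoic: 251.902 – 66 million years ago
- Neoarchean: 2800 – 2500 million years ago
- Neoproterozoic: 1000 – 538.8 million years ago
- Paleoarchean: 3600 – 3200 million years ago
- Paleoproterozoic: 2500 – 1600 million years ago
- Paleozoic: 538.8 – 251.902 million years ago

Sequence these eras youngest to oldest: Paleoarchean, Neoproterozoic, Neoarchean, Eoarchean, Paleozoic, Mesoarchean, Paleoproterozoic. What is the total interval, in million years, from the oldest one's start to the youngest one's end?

Paleozoic, Neoproterozoic, Paleoproterozoic, Neoarchean, Mesoarchean, Paleoarchean, Eoarchean; total span 3779.098 Myr

Start ages (Ma): Eoarchean 4031, Paleoarchean 3600, Mesoarchean 3200, Neoarchean 2800, Paleoproterozoic 2500, Neoproterozoic 1000, Paleozoic 538.8.
Ordered youngest to oldest: Paleozoic, Neoproterozoic, Paleoproterozoic, Neoarchean, Mesoarchean, Paleoarchean, Eoarchean.
Span = 4031 − 251.902 = 3779.098 Myr.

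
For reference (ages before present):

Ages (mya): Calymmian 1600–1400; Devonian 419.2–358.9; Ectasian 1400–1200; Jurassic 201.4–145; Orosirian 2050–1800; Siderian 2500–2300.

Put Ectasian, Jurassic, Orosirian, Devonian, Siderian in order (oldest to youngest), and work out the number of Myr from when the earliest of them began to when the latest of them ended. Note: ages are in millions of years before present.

Start ages (Ma): Siderian 2500, Orosirian 2050, Ectasian 1400, Devonian 419.2, Jurassic 201.4.
Ordered oldest to youngest: Siderian, Orosirian, Ectasian, Devonian, Jurassic.
Span = 2500 − 145 = 2355 Myr.

Siderian, Orosirian, Ectasian, Devonian, Jurassic; total span 2355 Myr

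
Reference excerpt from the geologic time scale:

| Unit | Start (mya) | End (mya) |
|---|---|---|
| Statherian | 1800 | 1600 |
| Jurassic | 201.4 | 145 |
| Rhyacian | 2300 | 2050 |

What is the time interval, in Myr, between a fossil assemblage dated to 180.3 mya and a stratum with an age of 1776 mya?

1776 − 180.3 = 1595.7 million years.

1595.7 million years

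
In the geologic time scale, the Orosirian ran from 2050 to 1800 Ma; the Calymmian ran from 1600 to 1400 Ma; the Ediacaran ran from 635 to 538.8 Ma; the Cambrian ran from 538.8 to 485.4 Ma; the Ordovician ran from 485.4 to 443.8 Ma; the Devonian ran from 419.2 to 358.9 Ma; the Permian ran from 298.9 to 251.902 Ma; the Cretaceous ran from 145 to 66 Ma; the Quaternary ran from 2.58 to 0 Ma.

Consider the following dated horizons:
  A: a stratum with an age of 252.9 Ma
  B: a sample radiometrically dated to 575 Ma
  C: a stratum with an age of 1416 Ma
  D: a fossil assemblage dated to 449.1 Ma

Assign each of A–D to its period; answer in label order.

Match each age against the start–end ranges in the excerpt: A = 252.9 Ma → Permian (298.9–251.902); B = 575 Ma → Ediacaran (635–538.8); C = 1416 Ma → Calymmian (1600–1400); D = 449.1 Ma → Ordovician (485.4–443.8).

A — Permian; B — Ediacaran; C — Calymmian; D — Ordovician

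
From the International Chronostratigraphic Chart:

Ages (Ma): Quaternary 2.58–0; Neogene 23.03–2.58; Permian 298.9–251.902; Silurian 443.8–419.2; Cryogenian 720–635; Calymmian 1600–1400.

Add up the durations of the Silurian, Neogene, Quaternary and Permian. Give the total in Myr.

Duration is start − end for each: (443.8 − 419.2) + (23.03 − 2.58) + (2.58 − 0) + (298.9 − 251.902).
That is 24.6 + 20.45 + 2.58 + 46.998, which totals 94.628 million years.

94.628 million years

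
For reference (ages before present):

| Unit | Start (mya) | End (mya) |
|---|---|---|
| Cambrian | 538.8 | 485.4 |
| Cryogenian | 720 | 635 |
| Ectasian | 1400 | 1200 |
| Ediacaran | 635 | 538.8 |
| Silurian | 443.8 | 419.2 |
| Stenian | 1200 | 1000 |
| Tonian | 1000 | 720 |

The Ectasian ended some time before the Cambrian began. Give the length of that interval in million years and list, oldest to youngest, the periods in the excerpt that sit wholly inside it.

The Ectasian closes at 1200 Ma and the Cambrian opens at 538.8 Ma, so the interval is 1200 − 538.8 = 661.2 Myr.
A period fits inside if it starts at or after 1200 Ma and ends at or before 538.8 Ma; oldest first that gives Stenian, Tonian, Cryogenian, Ediacaran.

661.2 million years; Stenian, Tonian, Cryogenian, Ediacaran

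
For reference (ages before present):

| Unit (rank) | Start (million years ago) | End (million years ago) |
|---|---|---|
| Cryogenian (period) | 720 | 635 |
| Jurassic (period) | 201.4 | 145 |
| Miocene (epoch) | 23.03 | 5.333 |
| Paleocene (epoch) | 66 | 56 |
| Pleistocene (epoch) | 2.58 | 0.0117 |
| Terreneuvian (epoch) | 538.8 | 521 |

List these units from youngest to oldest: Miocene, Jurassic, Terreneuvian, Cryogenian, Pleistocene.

Sorting by start age (ascending Ma, since larger Ma = older): Pleistocene start 2.58, Miocene start 23.03, Jurassic start 201.4, Terreneuvian start 538.8, Cryogenian start 720.

Pleistocene, Miocene, Jurassic, Terreneuvian, Cryogenian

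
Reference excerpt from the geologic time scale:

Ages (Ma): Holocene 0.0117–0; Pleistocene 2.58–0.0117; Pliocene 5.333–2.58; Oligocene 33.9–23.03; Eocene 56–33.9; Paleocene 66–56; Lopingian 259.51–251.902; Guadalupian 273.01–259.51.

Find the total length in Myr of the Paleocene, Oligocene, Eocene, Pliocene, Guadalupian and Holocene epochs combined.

Each duration: Paleocene = 10; Oligocene = 10.87; Eocene = 22.1; Pliocene = 2.753; Guadalupian = 13.5; Holocene = 0.0117.
Sum: 10 + 10.87 + 22.1 + 2.753 + 13.5 + 0.0117 = 59.2347 Myr.

59.2347 million years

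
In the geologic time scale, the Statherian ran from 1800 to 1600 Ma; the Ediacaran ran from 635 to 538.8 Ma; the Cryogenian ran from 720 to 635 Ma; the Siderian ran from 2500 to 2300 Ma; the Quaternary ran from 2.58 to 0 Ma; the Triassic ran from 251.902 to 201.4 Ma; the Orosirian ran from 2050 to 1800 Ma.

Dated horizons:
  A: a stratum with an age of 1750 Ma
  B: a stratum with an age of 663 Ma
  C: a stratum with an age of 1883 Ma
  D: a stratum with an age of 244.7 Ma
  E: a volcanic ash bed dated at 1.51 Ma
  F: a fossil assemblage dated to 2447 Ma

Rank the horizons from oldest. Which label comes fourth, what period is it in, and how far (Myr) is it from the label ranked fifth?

Sorted oldest-first by Ma: F (2447), C (1883), A (1750), B (663), D (244.7), E (1.51).
The fourth oldest is B at 663 Ma, which lies in 720–635 Ma: the Cryogenian.
The fifth oldest is D at 244.7 Ma; separation = |663 − 244.7| = 418.3 Myr.

B, in the Cryogenian; 418.3 million years to D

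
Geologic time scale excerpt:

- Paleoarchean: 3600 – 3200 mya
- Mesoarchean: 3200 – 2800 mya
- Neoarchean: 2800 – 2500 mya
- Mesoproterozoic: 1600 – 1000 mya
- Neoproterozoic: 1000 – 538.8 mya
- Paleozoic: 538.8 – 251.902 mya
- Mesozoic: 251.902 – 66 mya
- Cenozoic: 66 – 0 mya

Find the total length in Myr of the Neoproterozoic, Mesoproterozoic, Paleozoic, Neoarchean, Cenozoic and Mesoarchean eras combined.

2114.098 million years

Duration is start − end for each: (1000 − 538.8) + (1600 − 1000) + (538.8 − 251.902) + (2800 − 2500) + (66 − 0) + (3200 − 2800).
That is 461.2 + 600 + 286.898 + 300 + 66 + 400, which totals 2114.098 million years.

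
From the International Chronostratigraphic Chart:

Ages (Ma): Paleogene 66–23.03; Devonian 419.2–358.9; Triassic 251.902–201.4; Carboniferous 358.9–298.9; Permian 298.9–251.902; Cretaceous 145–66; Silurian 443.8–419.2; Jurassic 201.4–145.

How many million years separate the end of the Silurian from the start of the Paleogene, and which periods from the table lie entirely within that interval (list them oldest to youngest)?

End of Silurian = 419.2 Ma; start of Paleogene = 66 Ma.
Gap = 419.2 − 66 = 353.2 Myr.
Periods wholly inside 419.2–66 Ma: Devonian (419.2–358.9), Carboniferous (358.9–298.9), Permian (298.9–251.902), Triassic (251.902–201.4), Jurassic (201.4–145), Cretaceous (145–66).

353.2 million years; Devonian, Carboniferous, Permian, Triassic, Jurassic, Cretaceous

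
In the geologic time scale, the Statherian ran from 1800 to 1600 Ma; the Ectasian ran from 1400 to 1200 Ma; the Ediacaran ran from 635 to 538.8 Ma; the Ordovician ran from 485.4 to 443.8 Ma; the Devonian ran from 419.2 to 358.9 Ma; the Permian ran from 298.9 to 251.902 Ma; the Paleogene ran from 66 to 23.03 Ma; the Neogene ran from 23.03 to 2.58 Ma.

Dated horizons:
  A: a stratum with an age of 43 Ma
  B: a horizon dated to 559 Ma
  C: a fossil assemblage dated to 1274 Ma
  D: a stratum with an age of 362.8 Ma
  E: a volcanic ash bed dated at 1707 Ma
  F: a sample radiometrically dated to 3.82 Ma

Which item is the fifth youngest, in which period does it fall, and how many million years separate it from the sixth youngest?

Smaller Ma means younger, so youngest first: F 3.82 < A 43 < D 362.8 < B 559 < C 1274 < E 1707.
Counting 5 along gives C (1274 Ma); the excerpt puts that inside the Ectasian, 1400–1200 Ma.
Next in line is E (1707 Ma), and 1707 − 1274 = 433 Myr.

C, in the Ectasian; 433 million years to E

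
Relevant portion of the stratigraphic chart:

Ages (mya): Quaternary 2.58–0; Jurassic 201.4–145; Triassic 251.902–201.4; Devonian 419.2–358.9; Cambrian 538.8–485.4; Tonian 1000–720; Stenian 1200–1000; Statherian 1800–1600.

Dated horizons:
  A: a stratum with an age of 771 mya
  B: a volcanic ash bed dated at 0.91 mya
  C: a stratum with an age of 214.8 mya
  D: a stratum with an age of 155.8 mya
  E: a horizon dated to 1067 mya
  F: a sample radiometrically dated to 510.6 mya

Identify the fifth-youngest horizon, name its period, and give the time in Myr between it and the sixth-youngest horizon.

Smaller Ma means younger, so youngest first: B 0.91 < D 155.8 < C 214.8 < F 510.6 < A 771 < E 1067.
Counting 5 along gives A (771 Ma); the excerpt puts that inside the Tonian, 1000–720 Ma.
Next in line is E (1067 Ma), and 1067 − 771 = 296 Myr.

A, in the Tonian; 296 million years to E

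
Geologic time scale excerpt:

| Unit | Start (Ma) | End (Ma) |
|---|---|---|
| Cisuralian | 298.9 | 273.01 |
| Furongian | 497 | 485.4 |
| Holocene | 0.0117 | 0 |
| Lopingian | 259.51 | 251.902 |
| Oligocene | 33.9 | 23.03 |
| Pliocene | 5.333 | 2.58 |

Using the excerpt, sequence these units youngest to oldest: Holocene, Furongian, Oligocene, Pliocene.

Holocene, then Pliocene, then Oligocene, then Furongian

Read off each span (Ma): Holocene 0.0117–0; Furongian 497–485.4; Oligocene 33.9–23.03; Pliocene 5.333–2.58.
Larger Ma is older, so oldest→youngest is Furongian, Oligocene, Pliocene, Holocene; reverse it for youngest→oldest.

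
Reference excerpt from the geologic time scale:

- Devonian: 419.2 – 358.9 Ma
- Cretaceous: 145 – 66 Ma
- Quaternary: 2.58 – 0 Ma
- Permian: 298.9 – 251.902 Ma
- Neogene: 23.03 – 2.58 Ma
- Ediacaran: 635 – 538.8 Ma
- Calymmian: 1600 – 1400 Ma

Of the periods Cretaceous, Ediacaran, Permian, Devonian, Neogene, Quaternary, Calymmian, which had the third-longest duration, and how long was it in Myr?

Durations: Cretaceous 79; Ediacaran 96.2; Permian 46.998; Devonian 60.3; Neogene 20.45; Quaternary 2.58; Calymmian 200 Myr.
Sorted longest-first: Calymmian (200), Ediacaran (96.2), Cretaceous (79), Devonian (60.3), Permian (46.998), Neogene (20.45), Quaternary (2.58).
The third longest is Cretaceous at 79 Myr.

Cretaceous, 79 million years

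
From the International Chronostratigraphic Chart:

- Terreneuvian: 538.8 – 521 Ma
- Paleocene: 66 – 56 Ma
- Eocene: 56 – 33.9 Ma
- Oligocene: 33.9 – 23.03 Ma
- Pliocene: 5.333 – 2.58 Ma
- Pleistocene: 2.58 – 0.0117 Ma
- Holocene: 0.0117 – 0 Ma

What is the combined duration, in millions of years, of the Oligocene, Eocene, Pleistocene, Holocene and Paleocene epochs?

Duration is start − end for each: (33.9 − 23.03) + (56 − 33.9) + (2.58 − 0.0117) + (0.0117 − 0) + (66 − 56).
That is 10.87 + 22.1 + 2.5683 + 0.0117 + 10, which totals 45.55 million years.

45.55 million years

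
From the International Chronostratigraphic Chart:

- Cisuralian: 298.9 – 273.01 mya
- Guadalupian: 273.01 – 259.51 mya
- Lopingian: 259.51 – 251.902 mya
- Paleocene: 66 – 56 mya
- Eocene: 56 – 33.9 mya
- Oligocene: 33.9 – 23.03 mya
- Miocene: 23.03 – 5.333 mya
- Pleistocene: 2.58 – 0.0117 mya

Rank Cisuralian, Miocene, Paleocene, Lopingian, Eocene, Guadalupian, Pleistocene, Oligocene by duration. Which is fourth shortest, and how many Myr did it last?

Start − end for each: Cisuralian 298.9 − 273.01 = 25.89; Miocene 23.03 − 5.333 = 17.697; Paleocene 66 − 56 = 10; Lopingian 259.51 − 251.902 = 7.608; Eocene 56 − 33.9 = 22.1; Guadalupian 273.01 − 259.51 = 13.5; Pleistocene 2.58 − 0.0117 = 2.5683; Oligocene 33.9 − 23.03 = 10.87.
Ranking these from shortest: Pleistocene < Lopingian < Paleocene < Oligocene < Guadalupian < Miocene < Eocene < Cisuralian.
Position 4 in that ranking is Oligocene, which lasted 10.87 Myr.

Oligocene, 10.87 million years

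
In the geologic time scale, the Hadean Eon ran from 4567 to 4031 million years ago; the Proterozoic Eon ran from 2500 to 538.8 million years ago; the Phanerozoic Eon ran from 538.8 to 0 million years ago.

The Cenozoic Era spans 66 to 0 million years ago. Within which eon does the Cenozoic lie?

The Cenozoic (66–0 Ma) lies entirely within 538.8–0 Ma, the Phanerozoic Eon.

Phanerozoic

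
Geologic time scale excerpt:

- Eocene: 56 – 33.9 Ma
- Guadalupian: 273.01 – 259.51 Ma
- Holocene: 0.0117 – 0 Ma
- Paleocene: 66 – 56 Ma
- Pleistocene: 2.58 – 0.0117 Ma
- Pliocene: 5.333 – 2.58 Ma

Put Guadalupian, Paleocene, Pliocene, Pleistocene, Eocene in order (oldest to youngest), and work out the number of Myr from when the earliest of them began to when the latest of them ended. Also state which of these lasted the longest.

Guadalupian, Paleocene, Eocene, Pliocene, Pleistocene; total span 272.9983 Myr; longest is Eocene

Start ages (Ma): Guadalupian 273.01, Paleocene 66, Eocene 56, Pliocene 5.333, Pleistocene 2.58.
Ordered oldest to youngest: Guadalupian, Paleocene, Eocene, Pliocene, Pleistocene.
Span = 273.01 − 0.0117 = 272.9983 Myr.
Durations: Pleistocene 2.5683, Pliocene 2.753, Eocene 22.1, Paleocene 10, Guadalupian 13.5 → longest is Eocene (22.1 Myr).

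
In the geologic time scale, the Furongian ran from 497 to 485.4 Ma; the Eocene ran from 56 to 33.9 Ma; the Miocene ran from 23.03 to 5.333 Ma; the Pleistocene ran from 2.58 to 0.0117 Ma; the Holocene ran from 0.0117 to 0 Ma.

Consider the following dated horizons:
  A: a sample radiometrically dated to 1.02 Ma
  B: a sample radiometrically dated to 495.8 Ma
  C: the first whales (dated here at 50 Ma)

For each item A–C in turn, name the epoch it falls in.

A: 1.02 Ma lies in 2.58–0.0117 Ma, so Pleistocene.
B: 495.8 Ma lies in 497–485.4 Ma, so Furongian.
C: 50 Ma lies in 56–33.9 Ma, so Eocene.

A — Pleistocene; B — Furongian; C — Eocene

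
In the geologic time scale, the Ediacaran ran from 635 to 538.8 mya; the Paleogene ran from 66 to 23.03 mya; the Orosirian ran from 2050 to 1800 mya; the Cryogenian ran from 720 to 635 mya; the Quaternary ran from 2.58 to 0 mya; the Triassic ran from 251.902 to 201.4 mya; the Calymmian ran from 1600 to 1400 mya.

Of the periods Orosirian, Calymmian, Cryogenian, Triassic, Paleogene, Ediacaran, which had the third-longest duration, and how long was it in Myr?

Start − end for each: Orosirian 2050 − 1800 = 250; Calymmian 1600 − 1400 = 200; Cryogenian 720 − 635 = 85; Triassic 251.902 − 201.4 = 50.502; Paleogene 66 − 23.03 = 42.97; Ediacaran 635 − 538.8 = 96.2.
Ranking these from longest: Orosirian > Calymmian > Ediacaran > Cryogenian > Triassic > Paleogene.
Position 3 in that ranking is Ediacaran, which lasted 96.2 Myr.

Ediacaran, 96.2 million years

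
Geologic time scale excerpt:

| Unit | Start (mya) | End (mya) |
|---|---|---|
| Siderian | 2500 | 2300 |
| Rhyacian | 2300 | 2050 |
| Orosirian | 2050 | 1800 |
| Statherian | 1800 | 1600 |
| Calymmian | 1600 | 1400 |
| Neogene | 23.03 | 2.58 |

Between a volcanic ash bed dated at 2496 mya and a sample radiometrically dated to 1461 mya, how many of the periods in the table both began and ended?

The older date is 2496 Ma and the younger is 1461 Ma.
Periods with start < 2496 and end > 1461 Ma: Rhyacian (2300–2050), Orosirian (2050–1800), Statherian (1800–1600).
That is 3 complete periods.

3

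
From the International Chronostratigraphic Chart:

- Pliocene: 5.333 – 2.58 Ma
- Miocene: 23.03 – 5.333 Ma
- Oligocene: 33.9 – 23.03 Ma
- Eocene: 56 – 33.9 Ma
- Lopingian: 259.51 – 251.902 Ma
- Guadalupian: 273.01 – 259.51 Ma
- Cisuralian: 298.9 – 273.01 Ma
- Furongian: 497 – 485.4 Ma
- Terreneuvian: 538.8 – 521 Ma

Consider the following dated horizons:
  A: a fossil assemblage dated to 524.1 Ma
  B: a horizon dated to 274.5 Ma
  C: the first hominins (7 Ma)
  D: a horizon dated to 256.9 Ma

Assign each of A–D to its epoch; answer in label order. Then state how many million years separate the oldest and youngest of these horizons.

A: 524.1 Ma lies in 538.8–521 Ma, so Terreneuvian.
B: 274.5 Ma lies in 298.9–273.01 Ma, so Cisuralian.
C: 7 Ma lies in 23.03–5.333 Ma, so Miocene.
D: 256.9 Ma lies in 259.51–251.902 Ma, so Lopingian.
Oldest = 524.1 Ma, youngest = 7 Ma → span 517.1 Myr.

A — Terreneuvian; B — Cisuralian; C — Miocene; D — Lopingian; span 517.1 million years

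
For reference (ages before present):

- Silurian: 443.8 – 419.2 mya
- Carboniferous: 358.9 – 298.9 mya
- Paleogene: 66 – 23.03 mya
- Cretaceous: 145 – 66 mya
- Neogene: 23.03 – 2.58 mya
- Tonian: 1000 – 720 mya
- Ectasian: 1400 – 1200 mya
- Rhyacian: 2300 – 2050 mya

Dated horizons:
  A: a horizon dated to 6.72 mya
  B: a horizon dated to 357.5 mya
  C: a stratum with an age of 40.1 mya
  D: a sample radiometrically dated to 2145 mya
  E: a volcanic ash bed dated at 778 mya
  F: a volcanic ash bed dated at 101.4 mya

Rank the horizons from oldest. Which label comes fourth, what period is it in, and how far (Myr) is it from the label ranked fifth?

F, in the Cretaceous; 61.3 million years to C

Larger Ma means older, so oldest first: D 2145 > E 778 > B 357.5 > F 101.4 > C 40.1 > A 6.72.
Counting 4 along gives F (101.4 Ma); the excerpt puts that inside the Cretaceous, 145–66 Ma.
Next in line is C (40.1 Ma), and 101.4 − 40.1 = 61.3 Myr.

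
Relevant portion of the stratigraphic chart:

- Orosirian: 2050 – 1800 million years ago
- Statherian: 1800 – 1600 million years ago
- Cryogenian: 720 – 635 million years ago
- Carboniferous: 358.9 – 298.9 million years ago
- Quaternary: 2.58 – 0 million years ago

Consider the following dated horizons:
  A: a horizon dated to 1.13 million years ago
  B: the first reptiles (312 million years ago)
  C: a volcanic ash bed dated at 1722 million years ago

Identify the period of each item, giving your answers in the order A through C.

Match each age against the start–end ranges in the excerpt: A = 1.13 Ma → Quaternary (2.58–0); B = 312 Ma → Carboniferous (358.9–298.9); C = 1722 Ma → Statherian (1800–1600).

A — Quaternary; B — Carboniferous; C — Statherian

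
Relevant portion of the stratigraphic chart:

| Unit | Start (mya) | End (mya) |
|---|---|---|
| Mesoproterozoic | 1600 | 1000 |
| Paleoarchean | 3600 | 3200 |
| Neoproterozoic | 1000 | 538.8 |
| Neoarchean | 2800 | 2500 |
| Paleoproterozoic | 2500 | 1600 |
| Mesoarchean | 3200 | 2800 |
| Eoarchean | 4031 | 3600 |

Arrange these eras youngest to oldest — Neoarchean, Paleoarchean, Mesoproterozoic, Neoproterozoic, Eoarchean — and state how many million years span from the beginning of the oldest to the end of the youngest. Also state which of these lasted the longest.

Neoproterozoic → Mesoproterozoic → Neoarchean → Paleoarchean → Eoarchean; total span 3492.2 Myr; longest is Mesoproterozoic

Start ages (Ma): Eoarchean 4031, Paleoarchean 3600, Neoarchean 2800, Mesoproterozoic 1600, Neoproterozoic 1000.
Ordered youngest to oldest: Neoproterozoic, Mesoproterozoic, Neoarchean, Paleoarchean, Eoarchean.
Span = 4031 − 538.8 = 3492.2 Myr.
Durations: Neoproterozoic 461.2, Paleoarchean 400, Mesoproterozoic 600, Eoarchean 431, Neoarchean 300 → longest is Mesoproterozoic (600 Myr).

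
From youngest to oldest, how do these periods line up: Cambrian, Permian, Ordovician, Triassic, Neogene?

Neogene, then Triassic, then Permian, then Ordovician, then Cambrian

Era membership (oldest first within each) — Paleozoic: Cambrian, Ordovician, Permian; Mesozoic: Triassic; Cenozoic: Neogene. Paleozoic precedes Mesozoic, which precedes Cenozoic. Concatenating the groups in that era order and then reversing gives youngest to oldest.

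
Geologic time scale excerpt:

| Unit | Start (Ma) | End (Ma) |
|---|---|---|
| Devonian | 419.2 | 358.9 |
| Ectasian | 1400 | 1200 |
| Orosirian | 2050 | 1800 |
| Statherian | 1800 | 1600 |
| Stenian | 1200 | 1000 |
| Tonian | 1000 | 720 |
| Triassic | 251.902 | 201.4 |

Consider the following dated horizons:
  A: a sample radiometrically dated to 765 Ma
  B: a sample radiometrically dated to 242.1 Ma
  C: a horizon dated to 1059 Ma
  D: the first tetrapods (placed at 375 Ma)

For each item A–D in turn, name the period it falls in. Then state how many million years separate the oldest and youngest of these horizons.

A — Tonian; B — Triassic; C — Stenian; D — Devonian; span 816.9 million years

A: 765 Ma lies in 1000–720 Ma, so Tonian.
B: 242.1 Ma lies in 251.902–201.4 Ma, so Triassic.
C: 1059 Ma lies in 1200–1000 Ma, so Stenian.
D: 375 Ma lies in 419.2–358.9 Ma, so Devonian.
Oldest = 1059 Ma, youngest = 242.1 Ma → span 816.9 Myr.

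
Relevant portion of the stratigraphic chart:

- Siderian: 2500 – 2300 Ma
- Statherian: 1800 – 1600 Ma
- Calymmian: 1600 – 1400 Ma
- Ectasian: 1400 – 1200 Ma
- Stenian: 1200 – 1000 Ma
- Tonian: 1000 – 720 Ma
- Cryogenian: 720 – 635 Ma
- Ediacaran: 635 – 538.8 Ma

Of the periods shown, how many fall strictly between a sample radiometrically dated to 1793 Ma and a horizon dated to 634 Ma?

The older date is 1793 Ma and the younger is 634 Ma.
Periods with start < 1793 and end > 634 Ma: Calymmian (1600–1400), Ectasian (1400–1200), Stenian (1200–1000), Tonian (1000–720), Cryogenian (720–635).
That is 5 complete periods.

5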